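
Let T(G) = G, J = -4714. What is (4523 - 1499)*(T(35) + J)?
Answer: -14149296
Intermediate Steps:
(4523 - 1499)*(T(35) + J) = (4523 - 1499)*(35 - 4714) = 3024*(-4679) = -14149296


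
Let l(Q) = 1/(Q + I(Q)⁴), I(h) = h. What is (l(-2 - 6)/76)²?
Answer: 1/96527033344 ≈ 1.0360e-11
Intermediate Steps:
l(Q) = 1/(Q + Q⁴)
(l(-2 - 6)/76)² = (1/(((-2 - 6) + (-2 - 6)⁴)*76))² = ((1/76)/(-8 + (-8)⁴))² = ((1/76)/(-8 + 4096))² = ((1/76)/4088)² = ((1/4088)*(1/76))² = (1/310688)² = 1/96527033344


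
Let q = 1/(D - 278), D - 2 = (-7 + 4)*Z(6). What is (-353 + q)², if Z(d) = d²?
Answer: 18374615809/147456 ≈ 1.2461e+5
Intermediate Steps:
D = -106 (D = 2 + (-7 + 4)*6² = 2 - 3*36 = 2 - 108 = -106)
q = -1/384 (q = 1/(-106 - 278) = 1/(-384) = -1/384 ≈ -0.0026042)
(-353 + q)² = (-353 - 1/384)² = (-135553/384)² = 18374615809/147456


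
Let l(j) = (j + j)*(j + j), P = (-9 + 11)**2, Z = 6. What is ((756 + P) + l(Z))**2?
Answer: 817216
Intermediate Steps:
P = 4 (P = 2**2 = 4)
l(j) = 4*j**2 (l(j) = (2*j)*(2*j) = 4*j**2)
((756 + P) + l(Z))**2 = ((756 + 4) + 4*6**2)**2 = (760 + 4*36)**2 = (760 + 144)**2 = 904**2 = 817216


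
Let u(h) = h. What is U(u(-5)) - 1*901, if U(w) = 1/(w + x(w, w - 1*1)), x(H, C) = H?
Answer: -9011/10 ≈ -901.10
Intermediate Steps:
U(w) = 1/(2*w) (U(w) = 1/(w + w) = 1/(2*w))
U(u(-5)) - 1*901 = (½)/(-5) - 1*901 = (½)*(-⅕) - 901 = -⅒ - 901 = -9011/10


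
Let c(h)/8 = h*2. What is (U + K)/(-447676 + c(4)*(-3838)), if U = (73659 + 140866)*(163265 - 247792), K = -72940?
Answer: 18133227615/693308 ≈ 26155.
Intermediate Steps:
c(h) = 16*h (c(h) = 8*(h*2) = 8*(2*h) = 16*h)
U = -18133154675 (U = 214525*(-84527) = -18133154675)
(U + K)/(-447676 + c(4)*(-3838)) = (-18133154675 - 72940)/(-447676 + (16*4)*(-3838)) = -18133227615/(-447676 + 64*(-3838)) = -18133227615/(-447676 - 245632) = -18133227615/(-693308) = -18133227615*(-1/693308) = 18133227615/693308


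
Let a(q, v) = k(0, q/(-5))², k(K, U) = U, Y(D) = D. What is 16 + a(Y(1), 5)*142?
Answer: 542/25 ≈ 21.680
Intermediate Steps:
a(q, v) = q²/25 (a(q, v) = (q/(-5))² = (q*(-⅕))² = (-q/5)² = q²/25)
16 + a(Y(1), 5)*142 = 16 + ((1/25)*1²)*142 = 16 + ((1/25)*1)*142 = 16 + (1/25)*142 = 16 + 142/25 = 542/25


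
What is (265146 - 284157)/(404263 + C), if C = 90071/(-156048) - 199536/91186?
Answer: -135257494477104/2876188861422065 ≈ -0.047027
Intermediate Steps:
C = -19675203967/7114696464 (C = 90071*(-1/156048) - 199536*1/91186 = -90071/156048 - 99768/45593 = -19675203967/7114696464 ≈ -2.7654)
(265146 - 284157)/(404263 + C) = (265146 - 284157)/(404263 - 19675203967/7114696464) = -19011/2876188861422065/7114696464 = -19011*7114696464/2876188861422065 = -135257494477104/2876188861422065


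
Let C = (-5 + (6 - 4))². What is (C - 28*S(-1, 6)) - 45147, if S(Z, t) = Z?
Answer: -45110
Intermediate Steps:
C = 9 (C = (-5 + 2)² = (-3)² = 9)
(C - 28*S(-1, 6)) - 45147 = (9 - 28*(-1)) - 45147 = (9 + 28) - 45147 = 37 - 45147 = -45110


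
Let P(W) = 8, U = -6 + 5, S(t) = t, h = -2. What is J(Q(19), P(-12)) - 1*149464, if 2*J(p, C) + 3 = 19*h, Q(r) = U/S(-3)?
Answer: -298969/2 ≈ -1.4948e+5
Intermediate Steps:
U = -1
Q(r) = ⅓ (Q(r) = -1/(-3) = -1*(-⅓) = ⅓)
J(p, C) = -41/2 (J(p, C) = -3/2 + (19*(-2))/2 = -3/2 + (½)*(-38) = -3/2 - 19 = -41/2)
J(Q(19), P(-12)) - 1*149464 = -41/2 - 1*149464 = -41/2 - 149464 = -298969/2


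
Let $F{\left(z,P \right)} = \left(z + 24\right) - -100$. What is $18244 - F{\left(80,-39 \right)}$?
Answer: $18040$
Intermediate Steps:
$F{\left(z,P \right)} = 124 + z$ ($F{\left(z,P \right)} = \left(24 + z\right) + 100 = 124 + z$)
$18244 - F{\left(80,-39 \right)} = 18244 - \left(124 + 80\right) = 18244 - 204 = 18040$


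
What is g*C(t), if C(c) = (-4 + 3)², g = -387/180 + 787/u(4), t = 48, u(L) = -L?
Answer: -1989/10 ≈ -198.90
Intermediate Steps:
g = -1989/10 (g = -387/180 + 787/((-1*4)) = -387*1/180 + 787/(-4) = -43/20 + 787*(-¼) = -43/20 - 787/4 = -1989/10 ≈ -198.90)
C(c) = 1 (C(c) = (-1)² = 1)
g*C(t) = -1989/10*1 = -1989/10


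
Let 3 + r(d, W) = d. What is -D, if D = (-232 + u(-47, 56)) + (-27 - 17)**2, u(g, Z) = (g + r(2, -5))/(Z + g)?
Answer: -5096/3 ≈ -1698.7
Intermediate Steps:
r(d, W) = -3 + d
u(g, Z) = (-1 + g)/(Z + g) (u(g, Z) = (g + (-3 + 2))/(Z + g) = (g - 1)/(Z + g) = (-1 + g)/(Z + g))
D = 5096/3 (D = (-232 + (-1 - 47)/(56 - 47)) + (-27 - 17)**2 = (-232 - 48/9) + (-44)**2 = (-232 + (1/9)*(-48)) + 1936 = (-232 - 16/3) + 1936 = -712/3 + 1936 = 5096/3 ≈ 1698.7)
-D = -1*5096/3 = -5096/3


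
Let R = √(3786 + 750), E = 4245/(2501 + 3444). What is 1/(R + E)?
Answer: -336487/2137305885 + 2827442*√14/712435295 ≈ 0.014692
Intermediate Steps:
E = 849/1189 (E = 4245/5945 = 4245*(1/5945) = 849/1189 ≈ 0.71405)
R = 18*√14 (R = √4536 = 18*√14 ≈ 67.350)
1/(R + E) = 1/(18*√14 + 849/1189) = 1/(849/1189 + 18*√14)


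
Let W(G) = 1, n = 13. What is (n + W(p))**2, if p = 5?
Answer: 196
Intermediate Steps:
(n + W(p))**2 = (13 + 1)**2 = 14**2 = 196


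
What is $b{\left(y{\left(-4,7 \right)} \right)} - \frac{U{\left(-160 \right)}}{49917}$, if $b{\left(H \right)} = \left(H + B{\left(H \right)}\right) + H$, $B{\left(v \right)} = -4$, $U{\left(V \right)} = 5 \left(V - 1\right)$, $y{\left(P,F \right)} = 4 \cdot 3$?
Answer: $\frac{142735}{7131} \approx 20.016$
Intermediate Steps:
$y{\left(P,F \right)} = 12$
$U{\left(V \right)} = -5 + 5 V$ ($U{\left(V \right)} = 5 \left(-1 + V\right) = -5 + 5 V$)
$b{\left(H \right)} = -4 + 2 H$ ($b{\left(H \right)} = \left(H - 4\right) + H = \left(-4 + H\right) + H = -4 + 2 H$)
$b{\left(y{\left(-4,7 \right)} \right)} - \frac{U{\left(-160 \right)}}{49917} = \left(-4 + 2 \cdot 12\right) - \frac{-5 + 5 \left(-160\right)}{49917} = \left(-4 + 24\right) - \left(-5 - 800\right) \frac{1}{49917} = 20 - \left(-805\right) \frac{1}{49917} = 20 - - \frac{115}{7131} = 20 + \frac{115}{7131} = \frac{142735}{7131}$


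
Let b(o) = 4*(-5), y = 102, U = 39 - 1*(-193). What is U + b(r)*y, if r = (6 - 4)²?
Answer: -1808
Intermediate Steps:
U = 232 (U = 39 + 193 = 232)
r = 4 (r = 2² = 4)
b(o) = -20
U + b(r)*y = 232 - 20*102 = 232 - 2040 = -1808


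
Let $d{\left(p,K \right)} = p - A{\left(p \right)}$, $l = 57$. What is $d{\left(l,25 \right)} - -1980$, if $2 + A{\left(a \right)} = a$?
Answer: $1982$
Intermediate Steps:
$A{\left(a \right)} = -2 + a$
$d{\left(p,K \right)} = 2$ ($d{\left(p,K \right)} = p - \left(-2 + p\right) = 2$)
$d{\left(l,25 \right)} - -1980 = 2 - -1980 = 2 + 1980 = 1982$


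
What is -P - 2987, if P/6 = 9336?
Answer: -59003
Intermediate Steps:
P = 56016 (P = 6*9336 = 56016)
-P - 2987 = -1*56016 - 2987 = -56016 - 2987 = -59003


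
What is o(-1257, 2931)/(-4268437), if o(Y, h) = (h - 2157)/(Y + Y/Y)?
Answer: 387/2680578436 ≈ 1.4437e-7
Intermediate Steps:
o(Y, h) = (-2157 + h)/(1 + Y) (o(Y, h) = (-2157 + h)/(Y + 1) = (-2157 + h)/(1 + Y))
o(-1257, 2931)/(-4268437) = ((-2157 + 2931)/(1 - 1257))/(-4268437) = (774/(-1256))*(-1/4268437) = -1/1256*774*(-1/4268437) = -387/628*(-1/4268437) = 387/2680578436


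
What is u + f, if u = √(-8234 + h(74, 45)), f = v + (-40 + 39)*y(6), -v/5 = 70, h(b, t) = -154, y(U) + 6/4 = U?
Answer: -709/2 + 6*I*√233 ≈ -354.5 + 91.586*I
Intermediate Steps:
y(U) = -3/2 + U
v = -350 (v = -5*70 = -350)
f = -709/2 (f = -350 + (-40 + 39)*(-3/2 + 6) = -350 - 1*9/2 = -350 - 9/2 = -709/2 ≈ -354.50)
u = 6*I*√233 (u = √(-8234 - 154) = √(-8388) = 6*I*√233 ≈ 91.586*I)
u + f = 6*I*√233 - 709/2 = -709/2 + 6*I*√233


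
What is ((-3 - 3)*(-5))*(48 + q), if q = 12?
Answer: 1800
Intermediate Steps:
((-3 - 3)*(-5))*(48 + q) = ((-3 - 3)*(-5))*(48 + 12) = -6*(-5)*60 = 30*60 = 1800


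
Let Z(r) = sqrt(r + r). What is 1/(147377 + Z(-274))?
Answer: 147377/21719980677 - 2*I*sqrt(137)/21719980677 ≈ 6.7853e-6 - 1.0778e-9*I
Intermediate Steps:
Z(r) = sqrt(2)*sqrt(r) (Z(r) = sqrt(2*r) = sqrt(2)*sqrt(r))
1/(147377 + Z(-274)) = 1/(147377 + sqrt(2)*sqrt(-274)) = 1/(147377 + sqrt(2)*(I*sqrt(274))) = 1/(147377 + 2*I*sqrt(137))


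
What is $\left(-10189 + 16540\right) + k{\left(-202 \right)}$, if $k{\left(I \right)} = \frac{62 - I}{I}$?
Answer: $\frac{641319}{101} \approx 6349.7$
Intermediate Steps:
$k{\left(I \right)} = \frac{62 - I}{I}$
$\left(-10189 + 16540\right) + k{\left(-202 \right)} = \left(-10189 + 16540\right) + \frac{62 - -202}{-202} = 6351 - \frac{62 + 202}{202} = 6351 - \frac{132}{101} = \frac{641319}{101}$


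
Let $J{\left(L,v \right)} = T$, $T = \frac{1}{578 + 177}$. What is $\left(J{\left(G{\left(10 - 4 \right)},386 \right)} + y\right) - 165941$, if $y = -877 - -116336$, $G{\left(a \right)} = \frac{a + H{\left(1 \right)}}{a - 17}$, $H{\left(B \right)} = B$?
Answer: $- \frac{38113909}{755} \approx -50482.0$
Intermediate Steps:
$T = \frac{1}{755} \approx 0.0013245$
$G{\left(a \right)} = \frac{1 + a}{-17 + a}$ ($G{\left(a \right)} = \frac{a + 1}{a - 17} = \frac{1 + a}{-17 + a}$)
$J{\left(L,v \right)} = \frac{1}{755}$
$y = 115459$ ($y = -877 + 116336 = 115459$)
$\left(J{\left(G{\left(10 - 4 \right)},386 \right)} + y\right) - 165941 = \left(\frac{1}{755} + 115459\right) - 165941 = \frac{87171546}{755} - 165941 = - \frac{38113909}{755}$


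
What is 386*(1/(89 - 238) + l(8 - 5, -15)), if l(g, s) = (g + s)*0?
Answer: -386/149 ≈ -2.5906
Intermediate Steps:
l(g, s) = 0
386*(1/(89 - 238) + l(8 - 5, -15)) = 386*(1/(89 - 238) + 0) = 386*(1/(-149) + 0) = 386*(-1/149 + 0) = 386*(-1/149) = -386/149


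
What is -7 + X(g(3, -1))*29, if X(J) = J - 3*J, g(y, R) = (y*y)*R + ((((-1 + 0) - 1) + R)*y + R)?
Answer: 1095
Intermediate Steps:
g(y, R) = R + R*y² + y*(-2 + R) (g(y, R) = y²*R + (((-1 - 1) + R)*y + R) = R*y² + ((-2 + R)*y + R) = R*y² + (y*(-2 + R) + R) = R*y² + (R + y*(-2 + R)) = R + R*y² + y*(-2 + R))
X(J) = -2*J
-7 + X(g(3, -1))*29 = -7 - 2*(-1 - 2*3 - 1*3 - 1*3²)*29 = -7 - 2*(-1 - 6 - 3 - 1*9)*29 = -7 - 2*(-1 - 6 - 3 - 9)*29 = -7 - 2*(-19)*29 = -7 + 38*29 = -7 + 1102 = 1095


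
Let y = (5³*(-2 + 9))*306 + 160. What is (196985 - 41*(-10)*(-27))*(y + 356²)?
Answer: 73370611090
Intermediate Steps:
y = 267910 (y = (125*7)*306 + 160 = 875*306 + 160 = 267750 + 160 = 267910)
(196985 - 41*(-10)*(-27))*(y + 356²) = (196985 - 41*(-10)*(-27))*(267910 + 356²) = (196985 + 410*(-27))*(267910 + 126736) = (196985 - 11070)*394646 = 185915*394646 = 73370611090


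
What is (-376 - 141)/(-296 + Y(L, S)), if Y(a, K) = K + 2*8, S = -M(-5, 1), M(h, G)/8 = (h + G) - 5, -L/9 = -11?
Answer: 517/208 ≈ 2.4856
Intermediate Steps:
L = 99 (L = -9*(-11) = 99)
M(h, G) = -40 + 8*G + 8*h (M(h, G) = 8*((h + G) - 5) = 8*((G + h) - 5) = 8*(-5 + G + h) = -40 + 8*G + 8*h)
S = 72 (S = -(-40 + 8*1 + 8*(-5)) = -(-40 + 8 - 40) = -1*(-72) = 72)
Y(a, K) = 16 + K (Y(a, K) = K + 16 = 16 + K)
(-376 - 141)/(-296 + Y(L, S)) = (-376 - 141)/(-296 + (16 + 72)) = -517/(-296 + 88) = -517/(-208) = -517*(-1/208) = 517/208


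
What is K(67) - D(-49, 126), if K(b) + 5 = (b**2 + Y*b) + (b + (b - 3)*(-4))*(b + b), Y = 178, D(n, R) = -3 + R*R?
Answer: -24789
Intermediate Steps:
D(n, R) = -3 + R**2
K(b) = -5 + b**2 + 178*b + 2*b*(12 - 3*b) (K(b) = -5 + ((b**2 + 178*b) + (b + (b - 3)*(-4))*(b + b)) = -5 + ((b**2 + 178*b) + (b + (-3 + b)*(-4))*(2*b)) = -5 + ((b**2 + 178*b) + (b + (12 - 4*b))*(2*b)) = -5 + ((b**2 + 178*b) + (12 - 3*b)*(2*b)) = -5 + ((b**2 + 178*b) + 2*b*(12 - 3*b)) = -5 + (b**2 + 178*b + 2*b*(12 - 3*b)) = -5 + b**2 + 178*b + 2*b*(12 - 3*b))
K(67) - D(-49, 126) = (-5 - 5*67**2 + 202*67) - (-3 + 126**2) = (-5 - 5*4489 + 13534) - (-3 + 15876) = (-5 - 22445 + 13534) - 1*15873 = -8916 - 15873 = -24789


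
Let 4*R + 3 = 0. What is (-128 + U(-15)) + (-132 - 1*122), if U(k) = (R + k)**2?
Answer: -2143/16 ≈ -133.94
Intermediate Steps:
R = -3/4 (R = -3/4 + (1/4)*0 = -3/4 + 0 = -3/4 ≈ -0.75000)
U(k) = (-3/4 + k)**2
(-128 + U(-15)) + (-132 - 1*122) = (-128 + (-3 + 4*(-15))**2/16) + (-132 - 1*122) = (-128 + (-3 - 60)**2/16) + (-132 - 122) = (-128 + (1/16)*(-63)**2) - 254 = (-128 + (1/16)*3969) - 254 = (-128 + 3969/16) - 254 = 1921/16 - 254 = -2143/16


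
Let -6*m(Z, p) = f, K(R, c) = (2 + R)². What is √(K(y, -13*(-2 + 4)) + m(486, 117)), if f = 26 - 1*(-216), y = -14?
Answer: √933/3 ≈ 10.182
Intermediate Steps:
f = 242 (f = 26 + 216 = 242)
m(Z, p) = -121/3 (m(Z, p) = -⅙*242 = -121/3)
√(K(y, -13*(-2 + 4)) + m(486, 117)) = √((2 - 14)² - 121/3) = √((-12)² - 121/3) = √(144 - 121/3) = √(311/3) = √933/3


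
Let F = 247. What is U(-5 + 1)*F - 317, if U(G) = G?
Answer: -1305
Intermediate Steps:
U(-5 + 1)*F - 317 = (-5 + 1)*247 - 317 = -4*247 - 317 = -988 - 317 = -1305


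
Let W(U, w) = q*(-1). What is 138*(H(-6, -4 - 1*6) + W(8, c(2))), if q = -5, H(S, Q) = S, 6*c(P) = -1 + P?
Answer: -138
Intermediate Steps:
c(P) = -⅙ + P/6 (c(P) = (-1 + P)/6 = -⅙ + P/6)
W(U, w) = 5 (W(U, w) = -5*(-1) = 5)
138*(H(-6, -4 - 1*6) + W(8, c(2))) = 138*(-6 + 5) = 138*(-1) = -138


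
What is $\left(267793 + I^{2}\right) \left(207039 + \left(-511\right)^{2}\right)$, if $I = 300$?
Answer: $167504370880$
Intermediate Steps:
$\left(267793 + I^{2}\right) \left(207039 + \left(-511\right)^{2}\right) = \left(267793 + 300^{2}\right) \left(207039 + \left(-511\right)^{2}\right) = \left(267793 + 90000\right) \left(207039 + 261121\right) = 357793 \cdot 468160 = 167504370880$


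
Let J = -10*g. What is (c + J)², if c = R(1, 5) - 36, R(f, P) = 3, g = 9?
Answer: 15129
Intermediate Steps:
c = -33 (c = 3 - 36 = -33)
J = -90 (J = -10*9 = -90)
(c + J)² = (-33 - 90)² = (-123)² = 15129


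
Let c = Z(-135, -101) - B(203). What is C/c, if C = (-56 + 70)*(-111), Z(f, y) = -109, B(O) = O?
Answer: 259/52 ≈ 4.9808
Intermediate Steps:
C = -1554 (C = 14*(-111) = -1554)
c = -312 (c = -109 - 1*203 = -109 - 203 = -312)
C/c = -1554/(-312) = -1554*(-1/312) = 259/52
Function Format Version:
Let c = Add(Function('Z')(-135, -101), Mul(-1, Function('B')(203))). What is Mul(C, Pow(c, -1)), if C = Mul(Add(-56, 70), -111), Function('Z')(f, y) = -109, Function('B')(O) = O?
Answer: Rational(259, 52) ≈ 4.9808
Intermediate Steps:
C = -1554 (C = Mul(14, -111) = -1554)
c = -312 (c = Add(-109, Mul(-1, 203)) = Add(-109, -203) = -312)
Mul(C, Pow(c, -1)) = Mul(-1554, Pow(-312, -1)) = Mul(-1554, Rational(-1, 312)) = Rational(259, 52)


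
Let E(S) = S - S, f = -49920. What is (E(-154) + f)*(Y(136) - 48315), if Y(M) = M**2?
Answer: 1488564480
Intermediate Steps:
E(S) = 0
(E(-154) + f)*(Y(136) - 48315) = (0 - 49920)*(136**2 - 48315) = -49920*(18496 - 48315) = -49920*(-29819) = 1488564480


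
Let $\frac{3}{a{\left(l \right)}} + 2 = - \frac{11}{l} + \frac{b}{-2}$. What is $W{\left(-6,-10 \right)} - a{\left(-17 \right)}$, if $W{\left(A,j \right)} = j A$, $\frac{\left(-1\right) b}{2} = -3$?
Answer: $\frac{4491}{74} \approx 60.689$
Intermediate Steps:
$b = 6$ ($b = \left(-2\right) \left(-3\right) = 6$)
$a{\left(l \right)} = \frac{3}{-5 - \frac{11}{l}}$ ($a{\left(l \right)} = \frac{3}{-2 + \left(- \frac{11}{l} + \frac{6}{-2}\right)} = \frac{3}{-2 + \left(- \frac{11}{l} + 6 \left(- \frac{1}{2}\right)\right)} = \frac{3}{-2 - \left(3 + \frac{11}{l}\right)} = \frac{3}{-5 - \frac{11}{l}}$)
$W{\left(A,j \right)} = A j$
$W{\left(-6,-10 \right)} - a{\left(-17 \right)} = \left(-6\right) \left(-10\right) - \left(-3\right) \left(-17\right) \frac{1}{11 + 5 \left(-17\right)} = 60 - \left(-3\right) \left(-17\right) \frac{1}{11 - 85} = 60 - \left(-3\right) \left(-17\right) \frac{1}{-74} = 60 - \left(-3\right) \left(-17\right) \left(- \frac{1}{74}\right) = 60 - - \frac{51}{74} = 60 + \frac{51}{74} = \frac{4491}{74}$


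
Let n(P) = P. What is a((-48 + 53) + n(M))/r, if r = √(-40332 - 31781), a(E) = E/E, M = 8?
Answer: -I*√72113/72113 ≈ -0.0037239*I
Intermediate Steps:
a(E) = 1
r = I*√72113 (r = √(-72113) = I*√72113 ≈ 268.54*I)
a((-48 + 53) + n(M))/r = 1/(I*√72113) = 1*(-I*√72113/72113) = -I*√72113/72113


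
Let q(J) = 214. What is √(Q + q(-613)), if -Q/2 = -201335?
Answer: 2*√100721 ≈ 634.73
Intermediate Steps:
Q = 402670 (Q = -2*(-201335) = 402670)
√(Q + q(-613)) = √(402670 + 214) = √402884 = 2*√100721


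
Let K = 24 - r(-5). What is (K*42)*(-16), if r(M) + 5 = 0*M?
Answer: -19488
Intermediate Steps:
r(M) = -5 (r(M) = -5 + 0*M = -5 + 0 = -5)
K = 29 (K = 24 - 1*(-5) = 24 + 5 = 29)
(K*42)*(-16) = (29*42)*(-16) = 1218*(-16) = -19488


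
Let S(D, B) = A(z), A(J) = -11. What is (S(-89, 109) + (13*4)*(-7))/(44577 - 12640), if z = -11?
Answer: -375/31937 ≈ -0.011742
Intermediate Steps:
S(D, B) = -11
(S(-89, 109) + (13*4)*(-7))/(44577 - 12640) = (-11 + (13*4)*(-7))/(44577 - 12640) = (-11 + 52*(-7))/31937 = (-11 - 364)*(1/31937) = -375*1/31937 = -375/31937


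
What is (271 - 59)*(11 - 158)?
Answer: -31164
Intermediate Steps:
(271 - 59)*(11 - 158) = 212*(-147) = -31164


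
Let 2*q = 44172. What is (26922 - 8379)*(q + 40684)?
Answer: 1163944110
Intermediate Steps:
q = 22086 (q = (1/2)*44172 = 22086)
(26922 - 8379)*(q + 40684) = (26922 - 8379)*(22086 + 40684) = 18543*62770 = 1163944110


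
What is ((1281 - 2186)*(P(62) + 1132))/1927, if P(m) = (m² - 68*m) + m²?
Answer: -4166620/1927 ≈ -2162.2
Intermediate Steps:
P(m) = -68*m + 2*m²
((1281 - 2186)*(P(62) + 1132))/1927 = ((1281 - 2186)*(2*62*(-34 + 62) + 1132))/1927 = -905*(2*62*28 + 1132)*(1/1927) = -905*(3472 + 1132)*(1/1927) = -905*4604*(1/1927) = -4166620*1/1927 = -4166620/1927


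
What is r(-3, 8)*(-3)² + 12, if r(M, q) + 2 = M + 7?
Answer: 30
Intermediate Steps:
r(M, q) = 5 + M (r(M, q) = -2 + (M + 7) = -2 + (7 + M) = 5 + M)
r(-3, 8)*(-3)² + 12 = (5 - 3)*(-3)² + 12 = 2*9 + 12 = 18 + 12 = 30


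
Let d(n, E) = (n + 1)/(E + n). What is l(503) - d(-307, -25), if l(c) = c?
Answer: 83345/166 ≈ 502.08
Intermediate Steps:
d(n, E) = (1 + n)/(E + n)
l(503) - d(-307, -25) = 503 - (1 - 307)/(-25 - 307) = 503 - (-306)/(-332) = 503 - (-1)*(-306)/332 = 503 - 1*153/166 = 503 - 153/166 = 83345/166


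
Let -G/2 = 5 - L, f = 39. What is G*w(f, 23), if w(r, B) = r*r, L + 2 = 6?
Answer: -3042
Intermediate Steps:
L = 4 (L = -2 + 6 = 4)
w(r, B) = r**2
G = -2 (G = -2*(5 - 1*4) = -2*(5 - 4) = -2*1 = -2)
G*w(f, 23) = -2*39**2 = -2*1521 = -3042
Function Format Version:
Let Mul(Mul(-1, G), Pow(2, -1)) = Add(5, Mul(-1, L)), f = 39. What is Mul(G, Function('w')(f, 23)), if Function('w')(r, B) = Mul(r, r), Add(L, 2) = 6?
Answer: -3042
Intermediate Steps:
L = 4 (L = Add(-2, 6) = 4)
Function('w')(r, B) = Pow(r, 2)
G = -2 (G = Mul(-2, Add(5, Mul(-1, 4))) = Mul(-2, Add(5, -4)) = Mul(-2, 1) = -2)
Mul(G, Function('w')(f, 23)) = Mul(-2, Pow(39, 2)) = Mul(-2, 1521) = -3042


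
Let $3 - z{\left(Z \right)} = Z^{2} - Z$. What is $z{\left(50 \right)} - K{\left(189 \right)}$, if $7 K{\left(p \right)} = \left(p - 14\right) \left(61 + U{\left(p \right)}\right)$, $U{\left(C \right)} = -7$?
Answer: $-3797$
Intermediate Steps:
$z{\left(Z \right)} = 3 + Z - Z^{2}$ ($z{\left(Z \right)} = 3 - \left(Z^{2} - Z\right) = 3 + Z - Z^{2}$)
$K{\left(p \right)} = -108 + \frac{54 p}{7}$ ($K{\left(p \right)} = \frac{\left(p - 14\right) \left(61 - 7\right)}{7} = \frac{\left(-14 + p\right) 54}{7} = \frac{-756 + 54 p}{7} = -108 + \frac{54 p}{7}$)
$z{\left(50 \right)} - K{\left(189 \right)} = \left(3 + 50 - 50^{2}\right) - \left(-108 + \frac{54}{7} \cdot 189\right) = \left(3 + 50 - 2500\right) - \left(-108 + 1458\right) = \left(3 + 50 - 2500\right) - 1350 = -2447 - 1350 = -3797$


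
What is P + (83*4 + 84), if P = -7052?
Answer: -6636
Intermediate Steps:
P + (83*4 + 84) = -7052 + (83*4 + 84) = -7052 + (332 + 84) = -7052 + 416 = -6636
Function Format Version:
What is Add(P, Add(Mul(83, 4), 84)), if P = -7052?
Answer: -6636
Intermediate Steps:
Add(P, Add(Mul(83, 4), 84)) = Add(-7052, Add(Mul(83, 4), 84)) = Add(-7052, Add(332, 84)) = Add(-7052, 416) = -6636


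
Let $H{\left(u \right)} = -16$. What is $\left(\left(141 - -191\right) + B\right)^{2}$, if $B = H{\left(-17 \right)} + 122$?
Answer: $191844$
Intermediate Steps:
$B = 106$ ($B = -16 + 122 = 106$)
$\left(\left(141 - -191\right) + B\right)^{2} = \left(\left(141 - -191\right) + 106\right)^{2} = \left(\left(141 + 191\right) + 106\right)^{2} = \left(332 + 106\right)^{2} = 438^{2} = 191844$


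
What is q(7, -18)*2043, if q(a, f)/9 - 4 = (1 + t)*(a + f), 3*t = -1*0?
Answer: -128709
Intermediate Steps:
t = 0 (t = (-1*0)/3 = (⅓)*0 = 0)
q(a, f) = 36 + 9*a + 9*f (q(a, f) = 36 + 9*((1 + 0)*(a + f)) = 36 + 9*(1*(a + f)) = 36 + 9*(a + f) = 36 + (9*a + 9*f) = 36 + 9*a + 9*f)
q(7, -18)*2043 = (36 + 9*7 + 9*(-18))*2043 = (36 + 63 - 162)*2043 = -63*2043 = -128709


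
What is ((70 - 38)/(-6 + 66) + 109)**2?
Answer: 2699449/225 ≈ 11998.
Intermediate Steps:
((70 - 38)/(-6 + 66) + 109)**2 = (32/60 + 109)**2 = (32*(1/60) + 109)**2 = (8/15 + 109)**2 = (1643/15)**2 = 2699449/225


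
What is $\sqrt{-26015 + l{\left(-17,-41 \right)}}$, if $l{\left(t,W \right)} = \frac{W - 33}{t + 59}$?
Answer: $\frac{4 i \sqrt{717087}}{21} \approx 161.3 i$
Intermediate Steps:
$l{\left(t,W \right)} = \frac{-33 + W}{59 + t}$
$\sqrt{-26015 + l{\left(-17,-41 \right)}} = \sqrt{-26015 + \frac{-33 - 41}{59 - 17}} = \sqrt{-26015 + \frac{1}{42} \left(-74\right)} = \sqrt{-26015 - \frac{37}{21}} = \sqrt{- \frac{546352}{21}} = \frac{4 i \sqrt{717087}}{21}$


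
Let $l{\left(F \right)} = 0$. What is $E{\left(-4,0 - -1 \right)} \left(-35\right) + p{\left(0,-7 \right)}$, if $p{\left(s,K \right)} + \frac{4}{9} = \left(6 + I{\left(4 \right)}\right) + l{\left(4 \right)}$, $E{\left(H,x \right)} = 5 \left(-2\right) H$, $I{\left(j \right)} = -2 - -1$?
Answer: $- \frac{12559}{9} \approx -1395.4$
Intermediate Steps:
$I{\left(j \right)} = -1$ ($I{\left(j \right)} = -2 + 1 = -1$)
$E{\left(H,x \right)} = - 10 H$
$p{\left(s,K \right)} = \frac{41}{9}$ ($p{\left(s,K \right)} = - \frac{4}{9} + \left(\left(6 - 1\right) + 0\right) = - \frac{4}{9} + \left(5 + 0\right) = - \frac{4}{9} + 5 = \frac{41}{9}$)
$E{\left(-4,0 - -1 \right)} \left(-35\right) + p{\left(0,-7 \right)} = \left(-10\right) \left(-4\right) \left(-35\right) + \frac{41}{9} = 40 \left(-35\right) + \frac{41}{9} = -1400 + \frac{41}{9} = - \frac{12559}{9}$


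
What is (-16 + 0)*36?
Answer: -576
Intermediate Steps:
(-16 + 0)*36 = -16*36 = -576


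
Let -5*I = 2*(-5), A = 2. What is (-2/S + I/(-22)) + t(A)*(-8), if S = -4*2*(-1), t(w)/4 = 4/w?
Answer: -2831/44 ≈ -64.341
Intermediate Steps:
I = 2 (I = -2*(-5)/5 = -1/5*(-10) = 2)
t(w) = 16/w (t(w) = 4*(4/w) = 16/w)
S = 8 (S = -8*(-1) = 8)
(-2/S + I/(-22)) + t(A)*(-8) = (-2/8 + 2/(-22)) + (16/2)*(-8) = (-2*1/8 + 2*(-1/22)) + (16*(1/2))*(-8) = (-1/4 - 1/11) + 8*(-8) = -15/44 - 64 = -2831/44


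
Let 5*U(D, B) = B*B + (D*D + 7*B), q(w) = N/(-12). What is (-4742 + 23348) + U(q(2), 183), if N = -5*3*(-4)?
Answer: 25565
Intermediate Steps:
N = 60 (N = -15*(-4) = 60)
q(w) = -5 (q(w) = 60/(-12) = 60*(-1/12) = -5)
U(D, B) = B²/5 + D²/5 + 7*B/5 (U(D, B) = (B*B + (D*D + 7*B))/5 = (B² + (D² + 7*B))/5 = (B² + D² + 7*B)/5 = B²/5 + D²/5 + 7*B/5)
(-4742 + 23348) + U(q(2), 183) = (-4742 + 23348) + ((⅕)*183² + (⅕)*(-5)² + (7/5)*183) = 18606 + ((⅕)*33489 + (⅕)*25 + 1281/5) = 18606 + (33489/5 + 5 + 1281/5) = 18606 + 6959 = 25565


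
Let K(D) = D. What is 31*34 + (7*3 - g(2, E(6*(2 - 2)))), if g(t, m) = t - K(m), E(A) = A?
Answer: 1073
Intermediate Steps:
g(t, m) = t - m
31*34 + (7*3 - g(2, E(6*(2 - 2)))) = 31*34 + (7*3 - (2 - 6*(2 - 2))) = 1054 + (21 - (2 - 6*0)) = 1054 + (21 - (2 - 1*0)) = 1054 + (21 - (2 + 0)) = 1054 + (21 - 1*2) = 1054 + (21 - 2) = 1054 + 19 = 1073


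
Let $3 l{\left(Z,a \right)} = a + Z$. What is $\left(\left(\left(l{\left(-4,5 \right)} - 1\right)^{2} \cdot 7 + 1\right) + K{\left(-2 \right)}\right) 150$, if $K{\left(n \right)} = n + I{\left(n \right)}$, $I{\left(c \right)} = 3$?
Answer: $\frac{2300}{3} \approx 766.67$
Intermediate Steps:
$l{\left(Z,a \right)} = \frac{Z}{3} + \frac{a}{3}$ ($l{\left(Z,a \right)} = \frac{a + Z}{3} = \frac{Z + a}{3} = \frac{Z}{3} + \frac{a}{3}$)
$K{\left(n \right)} = 3 + n$ ($K{\left(n \right)} = n + 3 = 3 + n$)
$\left(\left(\left(l{\left(-4,5 \right)} - 1\right)^{2} \cdot 7 + 1\right) + K{\left(-2 \right)}\right) 150 = \left(\left(\left(\left(\frac{1}{3} \left(-4\right) + \frac{1}{3} \cdot 5\right) - 1\right)^{2} \cdot 7 + 1\right) + \left(3 - 2\right)\right) 150 = \left(\left(\left(\left(- \frac{4}{3} + \frac{5}{3}\right) - 1\right)^{2} \cdot 7 + 1\right) + 1\right) 150 = \left(\left(\left(\frac{1}{3} - 1\right)^{2} \cdot 7 + 1\right) + 1\right) 150 = \left(\left(\left(- \frac{2}{3}\right)^{2} \cdot 7 + 1\right) + 1\right) 150 = \left(\left(\frac{4}{9} \cdot 7 + 1\right) + 1\right) 150 = \left(\left(\frac{28}{9} + 1\right) + 1\right) 150 = \left(\frac{37}{9} + 1\right) 150 = \frac{46}{9} \cdot 150 = \frac{2300}{3}$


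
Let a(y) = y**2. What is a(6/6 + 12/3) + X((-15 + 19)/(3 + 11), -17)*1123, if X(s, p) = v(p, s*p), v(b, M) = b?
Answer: -19066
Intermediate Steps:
X(s, p) = p
a(6/6 + 12/3) + X((-15 + 19)/(3 + 11), -17)*1123 = (6/6 + 12/3)**2 - 17*1123 = (6*(1/6) + 12*(1/3))**2 - 19091 = (1 + 4)**2 - 19091 = 5**2 - 19091 = 25 - 19091 = -19066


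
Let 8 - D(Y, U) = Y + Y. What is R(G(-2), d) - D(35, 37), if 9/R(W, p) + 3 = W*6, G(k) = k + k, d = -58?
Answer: 185/3 ≈ 61.667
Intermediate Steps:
G(k) = 2*k
R(W, p) = 9/(-3 + 6*W) (R(W, p) = 9/(-3 + W*6) = 9/(-3 + 6*W))
D(Y, U) = 8 - 2*Y (D(Y, U) = 8 - (Y + Y) = 8 - 2*Y)
R(G(-2), d) - D(35, 37) = 3/(-1 + 2*(2*(-2))) - (8 - 2*35) = 3/(-1 + 2*(-4)) - (8 - 70) = 3/(-1 - 8) - 1*(-62) = 3/(-9) + 62 = 3*(-⅑) + 62 = -⅓ + 62 = 185/3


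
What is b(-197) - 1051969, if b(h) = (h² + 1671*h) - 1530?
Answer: -1343877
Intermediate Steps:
b(h) = -1530 + h² + 1671*h
b(-197) - 1051969 = (-1530 + (-197)² + 1671*(-197)) - 1051969 = (-1530 + 38809 - 329187) - 1051969 = -291908 - 1051969 = -1343877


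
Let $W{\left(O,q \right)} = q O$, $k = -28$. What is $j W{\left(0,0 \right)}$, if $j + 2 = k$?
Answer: $0$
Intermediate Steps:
$W{\left(O,q \right)} = O q$
$j = -30$ ($j = -2 - 28 = -30$)
$j W{\left(0,0 \right)} = - 30 \cdot 0 \cdot 0 = \left(-30\right) 0 = 0$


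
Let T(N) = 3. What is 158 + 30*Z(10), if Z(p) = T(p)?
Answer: 248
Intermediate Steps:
Z(p) = 3
158 + 30*Z(10) = 158 + 30*3 = 158 + 90 = 248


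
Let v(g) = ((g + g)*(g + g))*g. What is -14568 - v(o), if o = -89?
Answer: 2805308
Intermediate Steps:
v(g) = 4*g**3 (v(g) = ((2*g)*(2*g))*g = (4*g**2)*g = 4*g**3)
-14568 - v(o) = -14568 - 4*(-89)**3 = -14568 - 4*(-704969) = -14568 - 1*(-2819876) = -14568 + 2819876 = 2805308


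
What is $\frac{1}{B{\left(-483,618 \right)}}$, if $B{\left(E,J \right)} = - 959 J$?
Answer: $- \frac{1}{592662} \approx -1.6873 \cdot 10^{-6}$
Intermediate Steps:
$\frac{1}{B{\left(-483,618 \right)}} = \frac{1}{\left(-959\right) 618} = \frac{1}{-592662} = - \frac{1}{592662}$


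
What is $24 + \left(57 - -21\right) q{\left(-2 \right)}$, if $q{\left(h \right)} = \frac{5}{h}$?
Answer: $-171$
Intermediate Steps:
$24 + \left(57 - -21\right) q{\left(-2 \right)} = 24 + \left(57 - -21\right) \frac{5}{-2} = 24 + \left(57 + 21\right) 5 \left(- \frac{1}{2}\right) = 24 + 78 \left(- \frac{5}{2}\right) = 24 - 195 = -171$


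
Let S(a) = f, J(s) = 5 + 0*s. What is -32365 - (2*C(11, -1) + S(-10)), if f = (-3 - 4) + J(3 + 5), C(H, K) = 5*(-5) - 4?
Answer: -32305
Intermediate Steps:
J(s) = 5 (J(s) = 5 + 0 = 5)
C(H, K) = -29 (C(H, K) = -25 - 4 = -29)
f = -2 (f = (-3 - 4) + 5 = -7 + 5 = -2)
S(a) = -2
-32365 - (2*C(11, -1) + S(-10)) = -32365 - (2*(-29) - 2) = -32365 - (-58 - 2) = -32365 - 1*(-60) = -32365 + 60 = -32305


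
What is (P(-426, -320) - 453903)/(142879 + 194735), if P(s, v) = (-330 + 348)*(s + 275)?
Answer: -152207/112538 ≈ -1.3525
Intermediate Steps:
P(s, v) = 4950 + 18*s (P(s, v) = 18*(275 + s) = 4950 + 18*s)
(P(-426, -320) - 453903)/(142879 + 194735) = ((4950 + 18*(-426)) - 453903)/(142879 + 194735) = ((4950 - 7668) - 453903)/337614 = (-2718 - 453903)*(1/337614) = -456621*1/337614 = -152207/112538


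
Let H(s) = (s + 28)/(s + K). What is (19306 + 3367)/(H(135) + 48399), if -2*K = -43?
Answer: 173089/369493 ≈ 0.46845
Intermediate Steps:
K = 43/2 (K = -½*(-43) = 43/2 ≈ 21.500)
H(s) = (28 + s)/(43/2 + s) (H(s) = (s + 28)/(s + 43/2) = (28 + s)/(43/2 + s))
(19306 + 3367)/(H(135) + 48399) = (19306 + 3367)/(2*(28 + 135)/(43 + 2*135) + 48399) = 22673/(2*163/(43 + 270) + 48399) = 22673/(2*163/313 + 48399) = 22673/(2*(1/313)*163 + 48399) = 22673/(326/313 + 48399) = 22673/(15149213/313) = 22673*(313/15149213) = 173089/369493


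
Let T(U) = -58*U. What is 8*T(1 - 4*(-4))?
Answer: -7888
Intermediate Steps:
8*T(1 - 4*(-4)) = 8*(-58*(1 - 4*(-4))) = 8*(-58*(1 + 16)) = 8*(-58*17) = 8*(-986) = -7888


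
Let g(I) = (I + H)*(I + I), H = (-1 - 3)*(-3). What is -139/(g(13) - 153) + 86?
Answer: 42603/497 ≈ 85.720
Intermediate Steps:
H = 12 (H = -4*(-3) = 12)
g(I) = 2*I*(12 + I) (g(I) = (I + 12)*(I + I) = (12 + I)*(2*I) = 2*I*(12 + I))
-139/(g(13) - 153) + 86 = -139/(2*13*(12 + 13) - 153) + 86 = -139/(2*13*25 - 153) + 86 = -139/(650 - 153) + 86 = -139/497 + 86 = 42603/497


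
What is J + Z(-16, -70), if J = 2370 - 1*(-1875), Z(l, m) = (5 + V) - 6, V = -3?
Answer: 4241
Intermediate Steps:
Z(l, m) = -4 (Z(l, m) = (5 - 3) - 6 = 2 - 6 = -4)
J = 4245 (J = 2370 + 1875 = 4245)
J + Z(-16, -70) = 4245 - 4 = 4241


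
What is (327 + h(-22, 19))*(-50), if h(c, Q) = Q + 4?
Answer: -17500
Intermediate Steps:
h(c, Q) = 4 + Q
(327 + h(-22, 19))*(-50) = (327 + (4 + 19))*(-50) = (327 + 23)*(-50) = 350*(-50) = -17500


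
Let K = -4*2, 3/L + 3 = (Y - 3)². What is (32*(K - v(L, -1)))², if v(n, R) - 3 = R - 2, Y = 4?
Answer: 65536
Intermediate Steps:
L = -3/2 (L = 3/(-3 + (4 - 3)²) = 3/(-3 + 1²) = 3/(-3 + 1) = 3/(-2) = 3*(-½) = -3/2 ≈ -1.5000)
v(n, R) = 1 + R (v(n, R) = 3 + (R - 2) = 3 + (-2 + R) = 1 + R)
K = -8
(32*(K - v(L, -1)))² = (32*(-8 - (1 - 1)))² = (32*(-8 - 1*0))² = (32*(-8 + 0))² = (32*(-8))² = (-256)² = 65536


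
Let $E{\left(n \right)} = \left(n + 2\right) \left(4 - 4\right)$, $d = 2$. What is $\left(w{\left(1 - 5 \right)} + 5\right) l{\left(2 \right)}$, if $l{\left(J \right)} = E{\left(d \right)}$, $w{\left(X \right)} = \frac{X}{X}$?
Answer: $0$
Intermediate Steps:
$E{\left(n \right)} = 0$ ($E{\left(n \right)} = \left(2 + n\right) 0 = 0$)
$w{\left(X \right)} = 1$
$l{\left(J \right)} = 0$
$\left(w{\left(1 - 5 \right)} + 5\right) l{\left(2 \right)} = \left(1 + 5\right) 0 = 6 \cdot 0 = 0$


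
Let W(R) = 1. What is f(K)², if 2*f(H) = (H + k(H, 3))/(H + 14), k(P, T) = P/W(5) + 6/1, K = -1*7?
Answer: 16/49 ≈ 0.32653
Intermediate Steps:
K = -7
k(P, T) = 6 + P (k(P, T) = P/1 + 6/1 = P*1 + 6*1 = P + 6 = 6 + P)
f(H) = (6 + 2*H)/(2*(14 + H)) (f(H) = ((H + (6 + H))/(H + 14))/2 = ((6 + 2*H)/(14 + H))/2 = (6 + 2*H)/(2*(14 + H)))
f(K)² = ((3 - 7)/(14 - 7))² = (-4/7)² = 16/49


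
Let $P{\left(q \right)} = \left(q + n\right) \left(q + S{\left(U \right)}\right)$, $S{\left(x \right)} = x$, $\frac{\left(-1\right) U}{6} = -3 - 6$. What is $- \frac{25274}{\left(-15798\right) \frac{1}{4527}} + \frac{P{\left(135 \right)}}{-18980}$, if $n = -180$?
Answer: $\frac{72391287201}{9994868} \approx 7242.8$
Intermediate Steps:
$U = 54$ ($U = - 6 \left(-3 - 6\right) = \left(-6\right) \left(-9\right) = 54$)
$P{\left(q \right)} = \left(-180 + q\right) \left(54 + q\right)$ ($P{\left(q \right)} = \left(q - 180\right) \left(q + 54\right) = \left(-180 + q\right) \left(54 + q\right)$)
$- \frac{25274}{\left(-15798\right) \frac{1}{4527}} + \frac{P{\left(135 \right)}}{-18980} = - \frac{25274}{\left(-15798\right) \frac{1}{4527}} + \frac{-9720 + 135^{2} - 17010}{-18980} = - \frac{25274}{\left(-15798\right) \frac{1}{4527}} + \left(-9720 + 18225 - 17010\right) \left(- \frac{1}{18980}\right) = - \frac{25274}{- \frac{5266}{1509}} - - \frac{1701}{3796} = \left(-25274\right) \left(- \frac{1509}{5266}\right) + \frac{1701}{3796} = \frac{19069233}{2633} + \frac{1701}{3796} = \frac{72391287201}{9994868}$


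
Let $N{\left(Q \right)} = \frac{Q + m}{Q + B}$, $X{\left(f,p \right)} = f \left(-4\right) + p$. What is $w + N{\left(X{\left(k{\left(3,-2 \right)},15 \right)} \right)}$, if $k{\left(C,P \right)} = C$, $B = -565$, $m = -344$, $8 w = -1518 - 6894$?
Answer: $- \frac{295301}{281} \approx -1050.9$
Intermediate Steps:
$w = - \frac{2103}{2}$ ($w = \frac{-1518 - 6894}{8} = \frac{1}{8} \left(-8412\right) = - \frac{2103}{2} \approx -1051.5$)
$X{\left(f,p \right)} = p - 4 f$ ($X{\left(f,p \right)} = - 4 f + p = p - 4 f$)
$N{\left(Q \right)} = \frac{-344 + Q}{-565 + Q}$ ($N{\left(Q \right)} = \frac{Q - 344}{Q - 565} = \frac{-344 + Q}{-565 + Q}$)
$w + N{\left(X{\left(k{\left(3,-2 \right)},15 \right)} \right)} = - \frac{2103}{2} + \frac{-344 + \left(15 - 12\right)}{-565 + \left(15 - 12\right)} = - \frac{2103}{2} + \frac{-344 + 3}{-565 + 3} = - \frac{2103}{2} + \frac{1}{-562} \left(-341\right) = - \frac{2103}{2} - - \frac{341}{562} = - \frac{2103}{2} + \frac{341}{562} = - \frac{295301}{281}$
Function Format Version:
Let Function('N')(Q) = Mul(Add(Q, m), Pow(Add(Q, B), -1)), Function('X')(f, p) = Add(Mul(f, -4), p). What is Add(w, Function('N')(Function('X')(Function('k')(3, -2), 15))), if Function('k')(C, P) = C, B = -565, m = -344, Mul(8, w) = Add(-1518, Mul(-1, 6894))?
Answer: Rational(-295301, 281) ≈ -1050.9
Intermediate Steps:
w = Rational(-2103, 2) (w = Mul(Rational(1, 8), Add(-1518, Mul(-1, 6894))) = Mul(Rational(1, 8), Add(-1518, -6894)) = Mul(Rational(1, 8), -8412) = Rational(-2103, 2) ≈ -1051.5)
Function('X')(f, p) = Add(p, Mul(-4, f)) (Function('X')(f, p) = Add(Mul(-4, f), p) = Add(p, Mul(-4, f)))
Function('N')(Q) = Mul(Pow(Add(-565, Q), -1), Add(-344, Q)) (Function('N')(Q) = Mul(Add(Q, -344), Pow(Add(Q, -565), -1)) = Mul(Add(-344, Q), Pow(Add(-565, Q), -1)) = Mul(Pow(Add(-565, Q), -1), Add(-344, Q)))
Add(w, Function('N')(Function('X')(Function('k')(3, -2), 15))) = Add(Rational(-2103, 2), Mul(Pow(Add(-565, Add(15, Mul(-4, 3))), -1), Add(-344, Add(15, Mul(-4, 3))))) = Add(Rational(-2103, 2), Mul(Pow(Add(-565, Add(15, -12)), -1), Add(-344, Add(15, -12)))) = Add(Rational(-2103, 2), Mul(Pow(Add(-565, 3), -1), Add(-344, 3))) = Add(Rational(-2103, 2), Mul(Pow(-562, -1), -341)) = Add(Rational(-2103, 2), Mul(Rational(-1, 562), -341)) = Add(Rational(-2103, 2), Rational(341, 562)) = Rational(-295301, 281)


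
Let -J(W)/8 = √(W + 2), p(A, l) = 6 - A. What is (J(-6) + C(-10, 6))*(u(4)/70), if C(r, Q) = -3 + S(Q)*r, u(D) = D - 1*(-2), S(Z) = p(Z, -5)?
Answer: -9/35 - 48*I/35 ≈ -0.25714 - 1.3714*I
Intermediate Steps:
S(Z) = 6 - Z
u(D) = 2 + D (u(D) = D + 2 = 2 + D)
J(W) = -8*√(2 + W) (J(W) = -8*√(W + 2) = -8*√(2 + W))
C(r, Q) = -3 + r*(6 - Q) (C(r, Q) = -3 + (6 - Q)*r = -3 + r*(6 - Q))
(J(-6) + C(-10, 6))*(u(4)/70) = (-8*√(2 - 6) + (-3 - 1*(-10)*(-6 + 6)))*((2 + 4)/70) = (-16*I + (-3 - 1*(-10)*0))*(6*(1/70)) = (-16*I + (-3 + 0))*(3/35) = (-16*I - 3)*(3/35) = (-3 - 16*I)*(3/35) = -9/35 - 48*I/35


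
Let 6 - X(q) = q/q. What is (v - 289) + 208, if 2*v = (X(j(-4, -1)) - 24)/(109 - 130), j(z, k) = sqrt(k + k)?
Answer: -3383/42 ≈ -80.548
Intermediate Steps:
j(z, k) = sqrt(2)*sqrt(k) (j(z, k) = sqrt(2*k) = sqrt(2)*sqrt(k))
X(q) = 5 (X(q) = 6 - q/q = 6 - 1*1 = 6 - 1 = 5)
v = 19/42 (v = ((5 - 24)/(109 - 130))/2 = (-19/(-21))/2 = (-19*(-1/21))/2 = (1/2)*(19/21) = 19/42 ≈ 0.45238)
(v - 289) + 208 = (19/42 - 289) + 208 = -12119/42 + 208 = -3383/42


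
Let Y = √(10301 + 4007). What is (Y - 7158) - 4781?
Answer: -11939 + 14*√73 ≈ -11819.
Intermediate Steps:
Y = 14*√73 (Y = √14308 = 14*√73 ≈ 119.62)
(Y - 7158) - 4781 = (14*√73 - 7158) - 4781 = (-7158 + 14*√73) - 4781 = -11939 + 14*√73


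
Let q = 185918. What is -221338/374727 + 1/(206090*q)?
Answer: -8480751530774833/14357980008010740 ≈ -0.59066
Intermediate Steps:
-221338/374727 + 1/(206090*q) = -221338/374727 + 1/(206090*185918) = -221338*1/374727 + (1/206090)*(1/185918) = -221338/374727 + 1/38315840620 = -8480751530774833/14357980008010740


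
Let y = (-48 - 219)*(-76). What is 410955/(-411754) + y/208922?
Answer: -5535873453/6144604942 ≈ -0.90093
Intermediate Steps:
y = 20292 (y = -267*(-76) = 20292)
410955/(-411754) + y/208922 = 410955/(-411754) + 20292/208922 = 410955*(-1/411754) + 20292*(1/208922) = -410955/411754 + 10146/104461 = -5535873453/6144604942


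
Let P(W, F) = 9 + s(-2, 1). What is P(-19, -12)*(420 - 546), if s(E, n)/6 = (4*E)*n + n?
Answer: 4158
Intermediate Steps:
s(E, n) = 6*n + 24*E*n (s(E, n) = 6*((4*E)*n + n) = 6*(4*E*n + n) = 6*(n + 4*E*n) = 6*n + 24*E*n)
P(W, F) = -33 (P(W, F) = 9 + 6*1*(1 + 4*(-2)) = 9 + 6*1*(1 - 8) = 9 + 6*1*(-7) = 9 - 42 = -33)
P(-19, -12)*(420 - 546) = -33*(420 - 546) = -33*(-126) = 4158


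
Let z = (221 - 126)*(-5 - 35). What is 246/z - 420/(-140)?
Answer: 5577/1900 ≈ 2.9353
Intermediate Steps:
z = -3800 (z = 95*(-40) = -3800)
246/z - 420/(-140) = 246/(-3800) - 420/(-140) = 246*(-1/3800) - 420*(-1/140) = -123/1900 + 3 = 5577/1900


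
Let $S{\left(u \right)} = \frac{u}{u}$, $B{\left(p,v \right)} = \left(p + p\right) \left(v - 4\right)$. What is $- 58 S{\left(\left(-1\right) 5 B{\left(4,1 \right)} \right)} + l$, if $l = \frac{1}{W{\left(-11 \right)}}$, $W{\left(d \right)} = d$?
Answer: $- \frac{639}{11} \approx -58.091$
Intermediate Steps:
$B{\left(p,v \right)} = 2 p \left(-4 + v\right)$
$S{\left(u \right)} = 1$
$l = - \frac{1}{11}$ ($l = \frac{1}{-11} = - \frac{1}{11} \approx -0.090909$)
$- 58 S{\left(\left(-1\right) 5 B{\left(4,1 \right)} \right)} + l = \left(-58\right) 1 - \frac{1}{11} = -58 - \frac{1}{11} = - \frac{639}{11}$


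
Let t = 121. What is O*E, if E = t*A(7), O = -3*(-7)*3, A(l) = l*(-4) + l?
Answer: -160083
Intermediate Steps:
A(l) = -3*l (A(l) = -4*l + l = -3*l)
O = 63 (O = 21*3 = 63)
E = -2541 (E = 121*(-3*7) = 121*(-21) = -2541)
O*E = 63*(-2541) = -160083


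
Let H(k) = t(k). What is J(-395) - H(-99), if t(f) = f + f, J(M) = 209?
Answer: 407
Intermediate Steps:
t(f) = 2*f
H(k) = 2*k
J(-395) - H(-99) = 209 - 2*(-99) = 209 - 1*(-198) = 209 + 198 = 407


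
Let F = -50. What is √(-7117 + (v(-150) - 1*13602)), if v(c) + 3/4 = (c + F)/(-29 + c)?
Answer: I*√2655382839/358 ≈ 143.94*I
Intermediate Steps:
v(c) = -¾ + (-50 + c)/(-29 + c) (v(c) = -¾ + (c - 50)/(-29 + c) = -¾ + (-50 + c)/(-29 + c))
√(-7117 + (v(-150) - 1*13602)) = √(-7117 + ((-113 - 150)/(4*(-29 - 150)) - 1*13602)) = √(-7117 + ((¼)*(-263)/(-179) - 13602)) = √(-7117 + ((¼)*(-1/179)*(-263) - 13602)) = √(-7117 + (263/716 - 13602)) = √(-7117 - 9738769/716) = √(-14834541/716) = I*√2655382839/358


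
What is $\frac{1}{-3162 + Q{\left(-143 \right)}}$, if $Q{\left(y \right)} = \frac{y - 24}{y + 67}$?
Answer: $- \frac{76}{240145} \approx -0.00031648$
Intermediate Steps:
$Q{\left(y \right)} = \frac{-24 + y}{67 + y}$
$\frac{1}{-3162 + Q{\left(-143 \right)}} = \frac{1}{-3162 + \frac{-24 - 143}{67 - 143}} = \frac{1}{-3162 + \frac{1}{-76} \left(-167\right)} = \frac{1}{-3162 - - \frac{167}{76}} = \frac{1}{-3162 + \frac{167}{76}} = \frac{1}{- \frac{240145}{76}} = - \frac{76}{240145}$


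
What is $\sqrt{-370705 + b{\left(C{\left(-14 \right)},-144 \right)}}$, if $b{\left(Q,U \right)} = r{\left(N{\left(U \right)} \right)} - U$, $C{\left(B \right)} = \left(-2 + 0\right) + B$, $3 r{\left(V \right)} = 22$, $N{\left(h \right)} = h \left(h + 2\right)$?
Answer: $\frac{i \sqrt{3334983}}{3} \approx 608.73 i$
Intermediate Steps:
$N{\left(h \right)} = h \left(2 + h\right)$
$r{\left(V \right)} = \frac{22}{3}$ ($r{\left(V \right)} = \frac{1}{3} \cdot 22 = \frac{22}{3}$)
$C{\left(B \right)} = -2 + B$
$b{\left(Q,U \right)} = \frac{22}{3} - U$
$\sqrt{-370705 + b{\left(C{\left(-14 \right)},-144 \right)}} = \sqrt{-370705 + \left(\frac{22}{3} - -144\right)} = \sqrt{-370705 + \left(\frac{22}{3} + 144\right)} = \sqrt{-370705 + \frac{454}{3}} = \sqrt{- \frac{1111661}{3}} = \frac{i \sqrt{3334983}}{3}$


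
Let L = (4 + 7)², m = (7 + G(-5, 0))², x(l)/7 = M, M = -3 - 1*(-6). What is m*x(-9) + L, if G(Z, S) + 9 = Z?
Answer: 1150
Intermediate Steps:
G(Z, S) = -9 + Z
M = 3 (M = -3 + 6 = 3)
x(l) = 21 (x(l) = 7*3 = 21)
m = 49 (m = (7 + (-9 - 5))² = (7 - 14)² = (-7)² = 49)
L = 121 (L = 11² = 121)
m*x(-9) + L = 49*21 + 121 = 1029 + 121 = 1150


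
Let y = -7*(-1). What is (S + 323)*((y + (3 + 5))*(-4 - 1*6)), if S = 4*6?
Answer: -52050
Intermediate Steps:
y = 7
S = 24
(S + 323)*((y + (3 + 5))*(-4 - 1*6)) = (24 + 323)*((7 + (3 + 5))*(-4 - 1*6)) = 347*((7 + 8)*(-4 - 6)) = 347*(15*(-10)) = 347*(-150) = -52050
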